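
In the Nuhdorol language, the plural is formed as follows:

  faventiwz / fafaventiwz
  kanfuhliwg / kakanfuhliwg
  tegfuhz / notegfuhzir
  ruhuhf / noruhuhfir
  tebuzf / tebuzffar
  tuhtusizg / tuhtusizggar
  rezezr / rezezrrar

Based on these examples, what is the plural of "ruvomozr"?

ruvomozrrar

faventiwz and tegfuhz both end in -z yet inflect differently (fafaventiwz, notegfuhzir), so the final letter is not what conditions the rule; the second-to-last letter is.
"ruvomozr" has second-to-last letter 'z'. The stems whose second-to-last letter is 'z' (tebuzf → tebuzffar, tuhtusizg → tuhtusizggar, rezezr → rezezrrar) double the final consonant and add -ar.
So ruvomozr → ruvomozrrar.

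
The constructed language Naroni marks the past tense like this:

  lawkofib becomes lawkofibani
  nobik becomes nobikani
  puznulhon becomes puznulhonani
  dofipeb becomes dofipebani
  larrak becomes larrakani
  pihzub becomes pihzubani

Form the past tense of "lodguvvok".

Every pair shown (lawkofib → lawkofibani, nobik → nobikani, puznulhon → puznulhonani, …) follows the same rule: add -ani.
So lodguvvok → lodguvvokani.

lodguvvokani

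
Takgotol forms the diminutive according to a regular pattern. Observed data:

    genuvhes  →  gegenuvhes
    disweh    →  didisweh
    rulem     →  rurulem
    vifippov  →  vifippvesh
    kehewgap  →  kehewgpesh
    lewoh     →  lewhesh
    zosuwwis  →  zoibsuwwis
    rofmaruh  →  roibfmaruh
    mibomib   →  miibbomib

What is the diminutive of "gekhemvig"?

disweh and lewoh both end in -h yet inflect differently (didisweh, lewhesh), so the final letter is not what conditions the rule; the last vowel is.
"gekhemvig" has last vowel 'i'. The stems whose last vowel is 'i' (zosuwwis → zoibsuwwis, mibomib → miibbomib) insert -ib- after the first vowel.
The other patterns: stems whose last vowel is 'e' repeat the first consonant+vowel as a prefix; stems whose last vowel is 'a' or 'o' delete the last vowel and add -esh.
So gekhemvig → geibkhemvig.

geibkhemvig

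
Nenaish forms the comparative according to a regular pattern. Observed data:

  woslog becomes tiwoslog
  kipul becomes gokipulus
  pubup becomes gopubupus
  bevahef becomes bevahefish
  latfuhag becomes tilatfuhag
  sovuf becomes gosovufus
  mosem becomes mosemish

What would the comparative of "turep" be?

bevahef and sovuf both end in -f yet inflect differently (bevahefish, gosovufus), so the final letter is not what conditions the rule; the last vowel is.
"turep" has last vowel 'e'. The stems whose last vowel is 'e' (mosem → mosemish, bevahef → bevahefish) add -ish.
So turep → turepish.

turepish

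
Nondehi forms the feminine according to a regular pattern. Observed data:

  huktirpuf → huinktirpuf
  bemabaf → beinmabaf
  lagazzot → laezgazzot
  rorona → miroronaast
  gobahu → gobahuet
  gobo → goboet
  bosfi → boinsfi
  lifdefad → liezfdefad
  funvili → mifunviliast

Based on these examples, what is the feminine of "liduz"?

liezduz

funvili and bosfi both end in -i yet inflect differently (mifunviliast, boinsfi), so the final letter is not what conditions the rule; the first letter is.
"liduz" begins with l-. The stems beginning with l- (lagazzot → laezgazzot, lifdefad → liezfdefad) insert -ez- after the first vowel.
So liduz → liezduz.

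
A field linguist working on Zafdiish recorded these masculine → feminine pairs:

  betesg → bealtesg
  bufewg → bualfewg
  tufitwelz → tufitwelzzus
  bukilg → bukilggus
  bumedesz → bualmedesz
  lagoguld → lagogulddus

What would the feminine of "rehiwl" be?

realhiwl

"rehiwl" has second-to-last letter 'w'. The one such stem in the data (bufewg → bualfewg) inserts -al- after the first vowel (as do bumedesz, betesg), so the same rule applies.
The other pattern: stems whose second-to-last letter is 'l' double the final consonant and add -us.
So rehiwl → realhiwl.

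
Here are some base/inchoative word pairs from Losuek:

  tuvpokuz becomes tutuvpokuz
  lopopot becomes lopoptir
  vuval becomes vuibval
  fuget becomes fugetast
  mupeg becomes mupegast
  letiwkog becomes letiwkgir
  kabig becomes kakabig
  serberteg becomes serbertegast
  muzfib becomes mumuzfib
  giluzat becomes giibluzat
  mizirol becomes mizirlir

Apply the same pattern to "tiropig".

titiropig

fuget and giluzat both end in -t yet inflect differently (fugetast, giibluzat), so the final letter is not what conditions the rule; the last vowel is.
"tiropig" has last vowel 'i'. The stems whose last vowel is 'i' (muzfib → mumuzfib, kabig → kakabig) repeat the first consonant+vowel as a prefix.
So tiropig → titiropig.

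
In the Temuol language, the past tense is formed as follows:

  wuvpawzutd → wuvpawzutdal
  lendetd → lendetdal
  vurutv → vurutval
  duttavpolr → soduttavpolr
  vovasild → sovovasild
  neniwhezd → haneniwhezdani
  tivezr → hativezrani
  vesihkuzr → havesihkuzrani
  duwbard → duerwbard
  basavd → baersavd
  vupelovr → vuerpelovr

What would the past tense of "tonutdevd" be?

toernutdevd

wuvpawzutd and vovasild both end in -d yet inflect differently (wuvpawzutdal, sovovasild), so the final letter is not what conditions the rule; the second-to-last letter is.
"tonutdevd" has second-to-last letter 'v'. The stems whose second-to-last letter is 'v' (basavd → baersavd, vupelovr → vuerpelovr) insert -er- after the first vowel.
So tonutdevd → toernutdevd.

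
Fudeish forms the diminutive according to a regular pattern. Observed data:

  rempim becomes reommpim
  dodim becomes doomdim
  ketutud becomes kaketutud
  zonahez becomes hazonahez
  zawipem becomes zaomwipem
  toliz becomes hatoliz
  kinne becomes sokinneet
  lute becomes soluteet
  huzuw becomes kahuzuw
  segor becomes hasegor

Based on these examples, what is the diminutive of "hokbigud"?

kahokbigud

"hokbigud" ends in -d. The one such stem in the data (ketutud → kaketutud) adds the prefix ka-, so the same rule applies.
So hokbigud → kahokbigud.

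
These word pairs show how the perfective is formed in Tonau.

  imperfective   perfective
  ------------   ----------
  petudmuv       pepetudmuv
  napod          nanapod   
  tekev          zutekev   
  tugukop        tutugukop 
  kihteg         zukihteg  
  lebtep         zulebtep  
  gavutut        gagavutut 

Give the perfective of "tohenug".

totohenug

tekev and petudmuv both end in -v yet inflect differently (zutekev, pepetudmuv), so the final letter is not what conditions the rule; the last vowel is.
"tohenug" has last vowel 'u'. The stems whose last vowel is 'u' (petudmuv → pepetudmuv, gavutut → gagavutut) repeat the first consonant+vowel as a prefix.
The other pattern: stems whose last vowel is 'e' add the prefix zu-.
So tohenug → totohenug.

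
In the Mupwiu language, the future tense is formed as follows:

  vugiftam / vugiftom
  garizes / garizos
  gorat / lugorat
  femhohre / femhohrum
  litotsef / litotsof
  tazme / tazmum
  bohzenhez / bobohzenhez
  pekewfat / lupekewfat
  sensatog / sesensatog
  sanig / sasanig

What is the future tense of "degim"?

degom

"degim" ends in -m. The one such stem in the data (vugiftam → vugiftom) changes the last vowel to 'o' (as do litotsef, garizes), so the same rule applies.
The other patterns: stems ending in -e drop the final letter and add -um; stems ending in -g or -z repeat the first consonant+vowel as a prefix; stems ending in -t add the prefix lu-.
So degim → degom.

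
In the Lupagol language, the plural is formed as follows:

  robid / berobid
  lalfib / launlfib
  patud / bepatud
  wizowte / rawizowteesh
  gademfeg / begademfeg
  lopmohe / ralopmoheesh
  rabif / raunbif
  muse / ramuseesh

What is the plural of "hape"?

lalfib and robid both have last vowel 'i' yet inflect differently (launlfib, berobid), so the last vowel is not what conditions the rule; the final letter is.
"hape" ends in -e. The stems ending in -e (muse → ramuseesh, wizowte → rawizowteesh, lopmohe → ralopmoheesh) add ra- … -esh around the stem.
The other patterns: stems ending in -b or -f insert -un- after the first vowel; stems ending in -d or -g add the prefix be-.
So hape → rahapeesh.

rahapeesh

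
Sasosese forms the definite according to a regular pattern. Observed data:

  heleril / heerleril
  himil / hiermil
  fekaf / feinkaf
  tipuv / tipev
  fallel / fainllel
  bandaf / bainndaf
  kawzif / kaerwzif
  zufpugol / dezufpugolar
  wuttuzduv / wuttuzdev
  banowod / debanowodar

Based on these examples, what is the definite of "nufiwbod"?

"nufiwbod" has last vowel 'o'. The stems whose last vowel is 'o' (zufpugol → dezufpugolar, banowod → debanowodar) add de- … -ar around the stem.
The other patterns: stems whose last vowel is 'i' insert -er- after the first vowel; stems whose last vowel is 'a' or 'e' insert -in- after the first vowel; stems whose last vowel is 'u' change the last vowel to 'e'.
So nufiwbod → denufiwbodar.

denufiwbodar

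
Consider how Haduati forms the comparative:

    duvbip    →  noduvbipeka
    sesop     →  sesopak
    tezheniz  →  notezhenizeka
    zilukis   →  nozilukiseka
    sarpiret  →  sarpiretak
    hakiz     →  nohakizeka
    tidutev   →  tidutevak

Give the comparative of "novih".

nonoviheka

duvbip and sesop both end in -p yet inflect differently (noduvbipeka, sesopak), so the final letter is not what conditions the rule; the last vowel is.
"novih" has last vowel 'i'. The stems whose last vowel is 'i' (tezheniz → notezhenizeka, zilukis → nozilukiseka, hakiz → nohakizeka) add no- … -eka around the stem.
The other pattern: stems whose last vowel is 'e' or 'o' add -ak.
So novih → nonoviheka.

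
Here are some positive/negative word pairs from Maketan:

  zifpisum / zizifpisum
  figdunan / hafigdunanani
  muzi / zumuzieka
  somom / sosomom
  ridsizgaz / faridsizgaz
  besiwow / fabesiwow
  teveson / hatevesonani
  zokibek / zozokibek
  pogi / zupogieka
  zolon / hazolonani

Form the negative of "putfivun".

haputfivunani

somom and zolon both have last vowel 'o' yet inflect differently (sosomom, hazolonani), so the last vowel is not what conditions the rule; the final letter is.
"putfivun" ends in -n. The stems ending in -n (zolon → hazolonani, figdunan → hafigdunanani, teveson → hatevesonani) add ha- … -ani around the stem.
So putfivun → haputfivunani.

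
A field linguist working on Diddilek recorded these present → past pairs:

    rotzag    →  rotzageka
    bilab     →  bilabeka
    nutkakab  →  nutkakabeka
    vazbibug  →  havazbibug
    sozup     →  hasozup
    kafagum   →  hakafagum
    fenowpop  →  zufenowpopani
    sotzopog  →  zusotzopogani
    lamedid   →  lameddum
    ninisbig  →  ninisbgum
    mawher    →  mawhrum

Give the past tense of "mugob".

rotzag and vazbibug both end in -g yet inflect differently (rotzageka, havazbibug), so the final letter is not what conditions the rule; the last vowel is.
"mugob" has last vowel 'o'. The stems whose last vowel is 'o' (fenowpop → zufenowpopani, sotzopog → zusotzopogani) add zu- … -ani around the stem.
The other patterns: stems whose last vowel is 'a' add -eka; stems whose last vowel is 'u' add the prefix ha-; stems whose last vowel is 'e' or 'i' delete the last vowel and add -um.
So mugob → zumugobani.

zumugobani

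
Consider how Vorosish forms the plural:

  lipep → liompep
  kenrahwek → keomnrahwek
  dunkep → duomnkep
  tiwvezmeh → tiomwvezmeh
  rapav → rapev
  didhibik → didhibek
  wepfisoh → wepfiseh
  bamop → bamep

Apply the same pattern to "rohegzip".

"rohegzip" has last vowel 'i'. The one such stem in the data (didhibik → didhibek) changes the last vowel to 'e' (as do rapav, wepfisoh), so the same rule applies.
The other pattern: stems whose last vowel is 'e' insert -om- after the first vowel.
So rohegzip → rohegzep.

rohegzep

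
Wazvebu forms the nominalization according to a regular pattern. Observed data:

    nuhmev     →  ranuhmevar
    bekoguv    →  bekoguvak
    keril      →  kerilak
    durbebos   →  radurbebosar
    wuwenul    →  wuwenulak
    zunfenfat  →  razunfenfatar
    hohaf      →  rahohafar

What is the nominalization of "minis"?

bekoguv and nuhmev both end in -v yet inflect differently (bekoguvak, ranuhmevar), so the final letter is not what conditions the rule; the last vowel is.
"minis" has last vowel 'i'. The one such stem in the data (keril → kerilak) adds -ak, so the same rule applies.
So minis → minisak.

minisak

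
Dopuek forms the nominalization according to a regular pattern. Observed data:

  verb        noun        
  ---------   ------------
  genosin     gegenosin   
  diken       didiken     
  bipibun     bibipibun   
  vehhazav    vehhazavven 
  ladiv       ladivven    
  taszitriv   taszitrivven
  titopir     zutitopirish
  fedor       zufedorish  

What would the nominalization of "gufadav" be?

gufadavven

genosin and ladiv both have last vowel 'i' yet inflect differently (gegenosin, ladivven), so the last vowel is not what conditions the rule; the final letter is.
"gufadav" ends in -v. The stems ending in -v (vehhazav → vehhazavven, ladiv → ladivven, taszitriv → taszitrivven) double the final consonant and add -en.
The other patterns: stems ending in -n repeat the first consonant+vowel as a prefix; stems ending in -r add zu- … -ish around the stem.
So gufadav → gufadavven.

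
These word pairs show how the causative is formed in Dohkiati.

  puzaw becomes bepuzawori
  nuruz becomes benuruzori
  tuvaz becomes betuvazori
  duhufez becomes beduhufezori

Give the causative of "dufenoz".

bedufenozori

Every pair shown (puzaw → bepuzawori, nuruz → benuruzori, tuvaz → betuvazori, …) follows the same rule: add be- … -ori around the stem.
So dufenoz → bedufenozori.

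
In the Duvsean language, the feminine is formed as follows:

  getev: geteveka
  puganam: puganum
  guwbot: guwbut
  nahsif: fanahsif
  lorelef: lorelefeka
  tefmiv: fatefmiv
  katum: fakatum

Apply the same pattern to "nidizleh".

getev and tefmiv both end in -v yet inflect differently (geteveka, fatefmiv), so the final letter is not what conditions the rule; the last vowel is.
"nidizleh" has last vowel 'e'. The stems whose last vowel is 'e' (getev → geteveka, lorelef → lorelefeka) add -eka.
The other patterns: stems whose last vowel is 'i' or 'u' add the prefix fa-; stems whose last vowel is 'a' or 'o' change the last vowel to 'u'.
So nidizleh → nidizleheka.

nidizleheka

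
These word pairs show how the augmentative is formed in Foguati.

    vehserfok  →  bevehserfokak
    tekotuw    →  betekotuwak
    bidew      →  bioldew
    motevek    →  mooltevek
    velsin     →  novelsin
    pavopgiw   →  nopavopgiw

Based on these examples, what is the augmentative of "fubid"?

nofubid

bidew and pavopgiw both end in -w yet inflect differently (bioldew, nopavopgiw), so the final letter is not what conditions the rule; the last vowel is.
"fubid" has last vowel 'i'. The stems whose last vowel is 'i' (pavopgiw → nopavopgiw, velsin → novelsin) add the prefix no-.
The other patterns: stems whose last vowel is 'e' insert -ol- after the first vowel; stems whose last vowel is 'o' or 'u' add be- … -ak around the stem.
So fubid → nofubid.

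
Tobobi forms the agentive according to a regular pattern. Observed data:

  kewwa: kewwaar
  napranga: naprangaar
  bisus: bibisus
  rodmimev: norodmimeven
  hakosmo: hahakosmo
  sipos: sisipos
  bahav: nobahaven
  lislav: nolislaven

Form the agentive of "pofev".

nopofeven

lislav and kewwa both have last vowel 'a' yet inflect differently (nolislaven, kewwaar), so the last vowel is not what conditions the rule; the final letter is.
"pofev" ends in -v. The stems ending in -v (rodmimev → norodmimeven, lislav → nolislaven, bahav → nobahaven) add no- … -en around the stem.
So pofev → nopofeven.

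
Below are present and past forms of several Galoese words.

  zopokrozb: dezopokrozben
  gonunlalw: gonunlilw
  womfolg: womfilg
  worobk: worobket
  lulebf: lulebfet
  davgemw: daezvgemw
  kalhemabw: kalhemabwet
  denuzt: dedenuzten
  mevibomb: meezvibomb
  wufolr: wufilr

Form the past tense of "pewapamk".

peezwapamk

"pewapamk" has second-to-last letter 'm'. The stems whose second-to-last letter is 'm' (davgemw → daezvgemw, mevibomb → meezvibomb) insert -ez- after the first vowel.
The other patterns: stems whose second-to-last letter is 'z' add de- … -en around the stem; stems whose second-to-last letter is 'l' change the last vowel to 'i'; stems whose second-to-last letter is 'b' add -et.
So pewapamk → peezwapamk.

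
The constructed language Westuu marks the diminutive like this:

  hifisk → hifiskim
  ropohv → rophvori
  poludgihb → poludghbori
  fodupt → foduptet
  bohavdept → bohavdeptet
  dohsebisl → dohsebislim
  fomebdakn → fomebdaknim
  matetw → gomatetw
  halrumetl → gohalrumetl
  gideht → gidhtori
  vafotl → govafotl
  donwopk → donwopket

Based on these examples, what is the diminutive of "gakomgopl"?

"gakomgopl" has second-to-last letter 'p'. The stems whose second-to-last letter is 'p' (donwopk → donwopket, fodupt → foduptet, bohavdept → bohavdeptet) add -et.
The other patterns: stems whose second-to-last letter is 't' add the prefix go-; stems whose second-to-last letter is 'h' delete the last vowel and add -ori; stems whose second-to-last letter is 'k' or 's' add -im.
So gakomgopl → gakomgoplet.

gakomgoplet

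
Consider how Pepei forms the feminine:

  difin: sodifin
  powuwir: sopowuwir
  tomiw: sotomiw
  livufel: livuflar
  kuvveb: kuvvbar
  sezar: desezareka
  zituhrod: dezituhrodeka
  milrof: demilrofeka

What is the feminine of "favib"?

sofavib

"favib" has last vowel 'i'. The stems whose last vowel is 'i' (difin → sodifin, powuwir → sopowuwir, tomiw → sotomiw) add the prefix so-.
The other patterns: stems whose last vowel is 'e' delete the last vowel and add -ar; stems whose last vowel is 'a' or 'o' add de- … -eka around the stem.
So favib → sofavib.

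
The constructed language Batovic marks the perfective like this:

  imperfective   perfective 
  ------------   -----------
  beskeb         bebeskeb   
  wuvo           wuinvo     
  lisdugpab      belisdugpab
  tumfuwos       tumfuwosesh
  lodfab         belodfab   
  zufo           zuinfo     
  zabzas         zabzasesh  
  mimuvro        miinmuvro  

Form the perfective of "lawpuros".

tumfuwos and mimuvro both have last vowel 'o' yet inflect differently (tumfuwosesh, miinmuvro), so the last vowel is not what conditions the rule; the final letter is.
"lawpuros" ends in -s. The stems ending in -s (tumfuwos → tumfuwosesh, zabzas → zabzasesh) add -esh.
The other patterns: stems ending in -o insert -in- after the first vowel; stems ending in -b add the prefix be-.
So lawpuros → lawpurosesh.

lawpurosesh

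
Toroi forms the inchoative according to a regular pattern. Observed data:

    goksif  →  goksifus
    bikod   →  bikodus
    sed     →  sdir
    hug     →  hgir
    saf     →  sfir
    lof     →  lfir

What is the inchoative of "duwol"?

duwolus

bikod and sed both end in -d yet inflect differently (bikodus, sdir), so the final letter is not what conditions the rule; the number of vowels is.
"duwol" has 2 vowels. The stems with 2 vowels (goksif → goksifus, bikod → bikodus) add -us.
The other pattern: stems with 1 vowel delete the last vowel and add -ir.
So duwol → duwolus.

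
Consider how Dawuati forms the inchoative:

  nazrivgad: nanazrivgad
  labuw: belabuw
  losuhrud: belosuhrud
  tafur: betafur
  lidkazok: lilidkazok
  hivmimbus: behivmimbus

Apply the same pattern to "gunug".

"gunug" has last vowel 'u'. The stems whose last vowel is 'u' (hivmimbus → behivmimbus, labuw → belabuw, losuhrud → belosuhrud) add the prefix be-.
So gunug → begunug.

begunug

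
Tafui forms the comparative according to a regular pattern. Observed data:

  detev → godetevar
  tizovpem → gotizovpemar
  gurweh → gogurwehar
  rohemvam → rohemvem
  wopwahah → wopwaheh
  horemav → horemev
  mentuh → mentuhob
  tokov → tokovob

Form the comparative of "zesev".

tizovpem and rohemvam both end in -m yet inflect differently (gotizovpemar, rohemvem), so the final letter is not what conditions the rule; the last vowel is.
"zesev" has last vowel 'e'. The stems whose last vowel is 'e' (detev → godetevar, tizovpem → gotizovpemar, gurweh → gogurwehar) add go- … -ar around the stem.
The other patterns: stems whose last vowel is 'a' change the last vowel to 'e'; stems whose last vowel is 'o' or 'u' add -ob.
So zesev → gozesevar.

gozesevar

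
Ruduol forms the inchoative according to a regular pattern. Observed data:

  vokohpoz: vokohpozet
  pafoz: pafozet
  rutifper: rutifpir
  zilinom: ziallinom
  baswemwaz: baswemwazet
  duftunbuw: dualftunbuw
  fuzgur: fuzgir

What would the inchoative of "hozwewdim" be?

fuzgur and duftunbuw both have last vowel 'u' yet inflect differently (fuzgir, dualftunbuw), so the last vowel is not what conditions the rule; the final letter is.
"hozwewdim" ends in -m. The one such stem in the data (zilinom → ziallinom) inserts -al- after the first vowel (as does duftunbuw), so the same rule applies.
So hozwewdim → hoalzwewdim.

hoalzwewdim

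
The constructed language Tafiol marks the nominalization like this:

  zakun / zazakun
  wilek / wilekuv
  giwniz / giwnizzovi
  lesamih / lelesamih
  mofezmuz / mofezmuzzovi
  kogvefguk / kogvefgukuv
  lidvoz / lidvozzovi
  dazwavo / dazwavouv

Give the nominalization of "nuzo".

giwniz and lesamih both have last vowel 'i' yet inflect differently (giwnizzovi, lelesamih), so the last vowel is not what conditions the rule; the final letter is.
"nuzo" ends in -o. The one such stem in the data (dazwavo → dazwavouv) adds -uv, so the same rule applies.
The other patterns: stems ending in -z double the final consonant and add -ovi; stems ending in -h or -n repeat the first consonant+vowel as a prefix.
So nuzo → nuzouv.

nuzouv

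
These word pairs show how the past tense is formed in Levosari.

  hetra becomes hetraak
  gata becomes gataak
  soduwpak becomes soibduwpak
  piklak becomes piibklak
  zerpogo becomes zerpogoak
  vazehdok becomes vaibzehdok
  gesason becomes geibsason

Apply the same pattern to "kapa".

zerpogo and gesason both have last vowel 'o' yet inflect differently (zerpogoak, geibsason), so the last vowel is not what conditions the rule; whether the stem ends in a vowel or a consonant is.
"kapa" ends in a vowel. The stems ending in a vowel (zerpogo → zerpogoak, hetra → hetraak, gata → gataak) add -ak.
The other pattern: stems ending in a consonant insert -ib- after the first vowel.
So kapa → kapaak.

kapaak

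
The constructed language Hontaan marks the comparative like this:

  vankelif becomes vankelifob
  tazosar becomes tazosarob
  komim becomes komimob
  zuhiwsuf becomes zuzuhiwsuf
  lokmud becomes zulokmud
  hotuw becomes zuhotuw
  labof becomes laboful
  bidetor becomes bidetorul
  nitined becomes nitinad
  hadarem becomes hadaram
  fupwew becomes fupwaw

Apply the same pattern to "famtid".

vankelif and zuhiwsuf both end in -f yet inflect differently (vankelifob, zuzuhiwsuf), so the final letter is not what conditions the rule; the last vowel is.
"famtid" has last vowel 'i'. The stems whose last vowel is 'i' (vankelif → vankelifob, komim → komimob) add -ob.
The other patterns: stems whose last vowel is 'u' add the prefix zu-; stems whose last vowel is 'o' add -ul; stems whose last vowel is 'e' change the last vowel to 'a'.
So famtid → famtidob.

famtidob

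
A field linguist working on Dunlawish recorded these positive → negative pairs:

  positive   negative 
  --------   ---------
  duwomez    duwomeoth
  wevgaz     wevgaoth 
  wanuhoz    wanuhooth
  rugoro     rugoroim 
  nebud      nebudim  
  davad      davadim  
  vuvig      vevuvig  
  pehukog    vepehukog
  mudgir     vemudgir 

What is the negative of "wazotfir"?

wanuhoz and rugoro both have last vowel 'o' yet inflect differently (wanuhooth, rugoroim), so the last vowel is not what conditions the rule; the final letter is.
"wazotfir" ends in -r. The one such stem in the data (mudgir → vemudgir) adds the prefix ve-, so the same rule applies.
The other patterns: stems ending in -z drop the final letter and add -oth; stems ending in -d or -o add -im.
So wazotfir → vewazotfir.

vewazotfir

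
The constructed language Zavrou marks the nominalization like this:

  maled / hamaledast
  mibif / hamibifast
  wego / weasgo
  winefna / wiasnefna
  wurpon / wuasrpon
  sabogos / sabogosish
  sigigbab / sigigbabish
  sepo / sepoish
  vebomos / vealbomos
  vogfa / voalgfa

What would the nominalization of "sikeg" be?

wego and sepo both end in -o yet inflect differently (weasgo, sepoish), so the final letter is not what conditions the rule; the first letter is.
"sikeg" begins with s-. The stems beginning with s- (sabogos → sabogosish, sigigbab → sigigbabish, sepo → sepoish) add -ish.
The other patterns: stems beginning with m- add ha- … -ast around the stem; stems beginning with w- insert -as- after the first vowel; stems beginning with v- insert -al- after the first vowel.
So sikeg → sikegish.

sikegish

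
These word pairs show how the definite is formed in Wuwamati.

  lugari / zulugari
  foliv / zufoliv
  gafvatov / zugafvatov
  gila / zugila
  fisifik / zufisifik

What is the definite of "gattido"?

zugattido

Every pair shown (lugari → zulugari, foliv → zufoliv, gafvatov → zugafvatov, …) follows the same rule: add the prefix zu-.
So gattido → zugattido.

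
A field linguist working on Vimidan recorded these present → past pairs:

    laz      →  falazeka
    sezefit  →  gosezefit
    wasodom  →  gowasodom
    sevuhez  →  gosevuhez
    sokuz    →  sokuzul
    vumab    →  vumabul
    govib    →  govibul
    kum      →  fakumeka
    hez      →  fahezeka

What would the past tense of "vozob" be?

vozobul

"vozob" has 2 vowels. The stems with 2 vowels (sokuz → sokuzul, govib → govibul, vumab → vumabul) add -ul.
So vozob → vozobul.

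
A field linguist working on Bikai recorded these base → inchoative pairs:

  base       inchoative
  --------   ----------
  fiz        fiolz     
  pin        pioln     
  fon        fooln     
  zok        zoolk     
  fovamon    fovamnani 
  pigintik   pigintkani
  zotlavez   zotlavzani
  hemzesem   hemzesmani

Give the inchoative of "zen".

pin and fovamon both end in -n yet inflect differently (pioln, fovamnani), so the final letter is not what conditions the rule; the number of vowels is.
"zen" has 1 vowel. The stems with 1 vowel (fiz → fiolz, pin → pioln, fon → fooln) insert -ol- after the first vowel.
So zen → zeoln.

zeoln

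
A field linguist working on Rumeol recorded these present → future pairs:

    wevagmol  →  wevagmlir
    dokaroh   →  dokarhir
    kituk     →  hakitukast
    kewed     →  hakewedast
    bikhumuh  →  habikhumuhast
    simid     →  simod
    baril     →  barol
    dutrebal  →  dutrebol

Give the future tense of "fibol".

fiblir

dokaroh and bikhumuh both end in -h yet inflect differently (dokarhir, habikhumuhast), so the final letter is not what conditions the rule; the last vowel is.
"fibol" has last vowel 'o'. The stems whose last vowel is 'o' (wevagmol → wevagmlir, dokaroh → dokarhir) delete the last vowel and add -ir.
The other patterns: stems whose last vowel is 'e' or 'u' add ha- … -ast around the stem; stems whose last vowel is 'a' or 'i' change the last vowel to 'o'.
So fibol → fiblir.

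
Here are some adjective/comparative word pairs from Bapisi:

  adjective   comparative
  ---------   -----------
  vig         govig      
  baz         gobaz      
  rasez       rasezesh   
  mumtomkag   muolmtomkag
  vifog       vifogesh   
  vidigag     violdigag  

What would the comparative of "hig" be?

baz and rasez both end in -z yet inflect differently (gobaz, rasezesh), so the final letter is not what conditions the rule; the number of vowels is.
"hig" has 1 vowel. The stems with 1 vowel (baz → gobaz, vig → govig) add the prefix go-.
The other patterns: stems with 2 vowels add -esh; stems with 3 vowels insert -ol- after the first vowel.
So hig → gohig.

gohig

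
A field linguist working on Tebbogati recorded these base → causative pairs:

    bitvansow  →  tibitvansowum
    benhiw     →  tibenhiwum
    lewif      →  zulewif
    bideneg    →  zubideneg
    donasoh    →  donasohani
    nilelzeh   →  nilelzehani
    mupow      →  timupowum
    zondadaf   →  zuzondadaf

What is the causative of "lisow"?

tilisowum

donasoh and bitvansow both have last vowel 'o' yet inflect differently (donasohani, tibitvansowum), so the last vowel is not what conditions the rule; the final letter is.
"lisow" ends in -w. The stems ending in -w (bitvansow → tibitvansowum, benhiw → tibenhiwum, mupow → timupowum) add ti- … -um around the stem.
The other patterns: stems ending in -h add -ani; stems ending in -f or -g add the prefix zu-.
So lisow → tilisowum.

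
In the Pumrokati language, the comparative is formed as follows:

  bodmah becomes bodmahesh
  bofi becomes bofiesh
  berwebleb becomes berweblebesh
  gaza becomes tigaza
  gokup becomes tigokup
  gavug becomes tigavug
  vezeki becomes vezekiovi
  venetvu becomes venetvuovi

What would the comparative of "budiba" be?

budibaesh

bofi and vezeki both end in -i yet inflect differently (bofiesh, vezekiovi), so the final letter is not what conditions the rule; the first letter is.
"budiba" begins with b-. The stems beginning with b- (bodmah → bodmahesh, bofi → bofiesh, berwebleb → berweblebesh) add -esh.
So budiba → budibaesh.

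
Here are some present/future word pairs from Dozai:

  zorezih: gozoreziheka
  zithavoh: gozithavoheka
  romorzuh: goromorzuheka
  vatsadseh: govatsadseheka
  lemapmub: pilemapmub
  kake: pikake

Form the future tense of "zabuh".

romorzuh and lemapmub both have last vowel 'u' yet inflect differently (goromorzuheka, pilemapmub), so the last vowel is not what conditions the rule; the final letter is.
"zabuh" ends in -h. The stems ending in -h (zorezih → gozoreziheka, zithavoh → gozithavoheka, romorzuh → goromorzuheka) add go- … -eka around the stem.
The other pattern: stems ending in -b or -e add the prefix pi-.
So zabuh → gozabuheka.

gozabuheka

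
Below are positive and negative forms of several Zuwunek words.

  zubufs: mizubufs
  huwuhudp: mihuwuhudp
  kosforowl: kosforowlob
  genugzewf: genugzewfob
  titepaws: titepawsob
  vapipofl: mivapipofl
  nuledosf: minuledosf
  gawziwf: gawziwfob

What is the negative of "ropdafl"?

miropdafl

kosforowl and vapipofl both end in -l yet inflect differently (kosforowlob, mivapipofl), so the final letter is not what conditions the rule; the second-to-last letter is.
"ropdafl" has second-to-last letter 'f'. The stems whose second-to-last letter is 'f' (vapipofl → mivapipofl, zubufs → mizubufs) add the prefix mi-.
The other pattern: stems whose second-to-last letter is 'w' add -ob.
So ropdafl → miropdafl.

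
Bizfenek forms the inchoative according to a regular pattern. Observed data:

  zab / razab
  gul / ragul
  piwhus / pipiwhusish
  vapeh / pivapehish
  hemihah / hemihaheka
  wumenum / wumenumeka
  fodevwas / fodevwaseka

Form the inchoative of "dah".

vapeh and hemihah both end in -h yet inflect differently (pivapehish, hemihaheka), so the final letter is not what conditions the rule; the number of vowels is.
"dah" has 1 vowel. The stems with 1 vowel (zab → razab, gul → ragul) add the prefix ra-.
The other patterns: stems with 2 vowels add pi- … -ish around the stem; stems with 3 vowels add -eka.
So dah → radah.

radah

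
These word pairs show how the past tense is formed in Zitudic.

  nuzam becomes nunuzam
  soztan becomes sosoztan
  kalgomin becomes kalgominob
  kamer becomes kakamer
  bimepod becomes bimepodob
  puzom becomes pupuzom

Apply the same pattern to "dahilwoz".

dahilwozob

kalgomin and soztan both end in -n yet inflect differently (kalgominob, sosoztan), so the final letter is not what conditions the rule; the number of vowels is.
"dahilwoz" has 3 vowels. The stems with 3 vowels (kalgomin → kalgominob, bimepod → bimepodob) add -ob.
So dahilwoz → dahilwozob.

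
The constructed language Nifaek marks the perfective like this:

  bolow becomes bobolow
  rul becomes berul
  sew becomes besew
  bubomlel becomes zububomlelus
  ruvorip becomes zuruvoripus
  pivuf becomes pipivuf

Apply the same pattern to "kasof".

kakasof

sew and bolow both end in -w yet inflect differently (besew, bobolow), so the final letter is not what conditions the rule; the number of vowels is.
"kasof" has 2 vowels. The stems with 2 vowels (pivuf → pipivuf, bolow → bobolow) repeat the first consonant+vowel as a prefix.
So kasof → kakasof.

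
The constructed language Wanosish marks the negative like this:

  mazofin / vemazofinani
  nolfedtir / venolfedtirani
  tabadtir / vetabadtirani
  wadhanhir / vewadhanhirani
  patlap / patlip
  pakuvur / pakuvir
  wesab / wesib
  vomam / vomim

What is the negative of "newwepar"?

newwepir

nolfedtir and pakuvur both end in -r yet inflect differently (venolfedtirani, pakuvir), so the final letter is not what conditions the rule; the last vowel is.
"newwepar" has last vowel 'a'. The stems whose last vowel is 'a' (patlap → patlip, wesab → wesib, vomam → vomim) change the last vowel to 'i'.
So newwepar → newwepir.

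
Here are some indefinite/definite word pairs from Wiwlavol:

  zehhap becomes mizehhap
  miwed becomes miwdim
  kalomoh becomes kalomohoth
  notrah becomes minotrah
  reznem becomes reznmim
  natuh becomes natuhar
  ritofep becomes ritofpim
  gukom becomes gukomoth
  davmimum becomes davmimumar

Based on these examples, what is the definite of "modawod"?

modawodoth

notrah and natuh both end in -h yet inflect differently (minotrah, natuhar), so the final letter is not what conditions the rule; the last vowel is.
"modawod" has last vowel 'o'. The stems whose last vowel is 'o' (kalomoh → kalomohoth, gukom → gukomoth) add -oth.
So modawod → modawodoth.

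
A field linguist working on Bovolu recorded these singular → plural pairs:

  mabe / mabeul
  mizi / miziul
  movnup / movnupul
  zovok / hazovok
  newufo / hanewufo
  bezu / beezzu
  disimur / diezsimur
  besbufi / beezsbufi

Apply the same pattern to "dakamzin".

mizi and besbufi both end in -i yet inflect differently (miziul, beezsbufi), so the final letter is not what conditions the rule; the first letter is.
"dakamzin" begins with d-. The one such stem in the data (disimur → diezsimur) inserts -ez- after the first vowel (as do bezu, besbufi), so the same rule applies.
The other patterns: stems beginning with m- add -ul; stems beginning with n- or z- add the prefix ha-.
So dakamzin → daezkamzin.

daezkamzin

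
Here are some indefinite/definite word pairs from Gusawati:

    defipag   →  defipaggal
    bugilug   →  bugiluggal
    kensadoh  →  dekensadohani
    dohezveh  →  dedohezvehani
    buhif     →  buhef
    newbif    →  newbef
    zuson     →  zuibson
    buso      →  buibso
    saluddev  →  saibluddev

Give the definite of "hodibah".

kensadoh and zuson both have last vowel 'o' yet inflect differently (dekensadohani, zuibson), so the last vowel is not what conditions the rule; the final letter is.
"hodibah" ends in -h. The stems ending in -h (kensadoh → dekensadohani, dohezveh → dedohezvehani) add de- … -ani around the stem.
The other patterns: stems ending in -g double the final consonant and add -al; stems ending in -f change the last vowel to 'e'; stems ending in -n, -o or -v insert -ib- after the first vowel.
So hodibah → dehodibahani.

dehodibahani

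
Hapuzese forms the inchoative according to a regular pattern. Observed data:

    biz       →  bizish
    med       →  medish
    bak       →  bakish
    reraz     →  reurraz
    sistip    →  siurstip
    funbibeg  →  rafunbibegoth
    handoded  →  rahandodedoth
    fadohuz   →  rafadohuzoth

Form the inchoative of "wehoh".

weurhoh

biz and reraz both end in -z yet inflect differently (bizish, reurraz), so the final letter is not what conditions the rule; the number of vowels is.
"wehoh" has 2 vowels. The stems with 2 vowels (reraz → reurraz, sistip → siurstip) insert -ur- after the first vowel.
So wehoh → weurhoh.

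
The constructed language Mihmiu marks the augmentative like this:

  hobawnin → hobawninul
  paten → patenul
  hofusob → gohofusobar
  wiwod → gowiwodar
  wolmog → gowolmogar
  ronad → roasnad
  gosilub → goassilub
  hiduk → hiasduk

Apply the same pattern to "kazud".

kaaszud

wiwod and ronad both end in -d yet inflect differently (gowiwodar, roasnad), so the final letter is not what conditions the rule; the last vowel is.
"kazud" has last vowel 'u'. The stems whose last vowel is 'u' (gosilub → goassilub, hiduk → hiasduk) insert -as- after the first vowel.
So kazud → kaaszud.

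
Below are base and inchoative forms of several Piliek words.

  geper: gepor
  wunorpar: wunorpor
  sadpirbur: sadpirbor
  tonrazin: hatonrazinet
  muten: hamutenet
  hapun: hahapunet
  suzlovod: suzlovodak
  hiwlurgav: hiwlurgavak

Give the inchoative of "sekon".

geper and muten both have last vowel 'e' yet inflect differently (gepor, hamutenet), so the last vowel is not what conditions the rule; the final letter is.
"sekon" ends in -n. The stems ending in -n (tonrazin → hatonrazinet, muten → hamutenet, hapun → hahapunet) add ha- … -et around the stem.
The other patterns: stems ending in -r change the last vowel to 'o'; stems ending in -d or -v add -ak.
So sekon → hasekonet.

hasekonet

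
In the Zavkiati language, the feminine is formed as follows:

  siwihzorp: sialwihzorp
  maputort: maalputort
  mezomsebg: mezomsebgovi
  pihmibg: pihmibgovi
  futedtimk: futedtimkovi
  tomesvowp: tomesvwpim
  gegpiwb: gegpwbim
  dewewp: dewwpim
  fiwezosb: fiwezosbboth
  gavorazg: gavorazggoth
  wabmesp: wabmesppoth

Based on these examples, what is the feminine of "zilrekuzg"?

zilrekuzggoth

siwihzorp and tomesvowp both end in -p yet inflect differently (sialwihzorp, tomesvwpim), so the final letter is not what conditions the rule; the second-to-last letter is.
"zilrekuzg" has second-to-last letter 'z'. The one such stem in the data (gavorazg → gavorazggoth) doubles the final consonant and adds -oth (as do fiwezosb, wabmesp), so the same rule applies.
So zilrekuzg → zilrekuzggoth.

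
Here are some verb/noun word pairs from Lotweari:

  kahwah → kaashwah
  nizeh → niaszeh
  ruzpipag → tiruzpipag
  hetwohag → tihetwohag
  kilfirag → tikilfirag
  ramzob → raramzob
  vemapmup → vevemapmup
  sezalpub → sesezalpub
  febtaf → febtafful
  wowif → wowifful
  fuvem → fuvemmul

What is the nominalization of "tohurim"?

kahwah and ruzpipag both have last vowel 'a' yet inflect differently (kaashwah, tiruzpipag), so the last vowel is not what conditions the rule; the final letter is.
"tohurim" ends in -m. The one such stem in the data (fuvem → fuvemmul) doubles the final consonant and adds -ul (as do febtaf, wowif), so the same rule applies.
So tohurim → tohurimmul.

tohurimmul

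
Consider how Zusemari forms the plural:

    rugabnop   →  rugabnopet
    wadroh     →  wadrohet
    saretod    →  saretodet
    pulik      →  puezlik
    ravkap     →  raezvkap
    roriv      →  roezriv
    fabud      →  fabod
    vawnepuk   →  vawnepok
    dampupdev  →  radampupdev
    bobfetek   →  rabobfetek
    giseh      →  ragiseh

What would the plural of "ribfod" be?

rugabnop and ravkap both end in -p yet inflect differently (rugabnopet, raezvkap), so the final letter is not what conditions the rule; the last vowel is.
"ribfod" has last vowel 'o'. The stems whose last vowel is 'o' (rugabnop → rugabnopet, wadroh → wadrohet, saretod → saretodet) add -et.
So ribfod → ribfodet.

ribfodet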